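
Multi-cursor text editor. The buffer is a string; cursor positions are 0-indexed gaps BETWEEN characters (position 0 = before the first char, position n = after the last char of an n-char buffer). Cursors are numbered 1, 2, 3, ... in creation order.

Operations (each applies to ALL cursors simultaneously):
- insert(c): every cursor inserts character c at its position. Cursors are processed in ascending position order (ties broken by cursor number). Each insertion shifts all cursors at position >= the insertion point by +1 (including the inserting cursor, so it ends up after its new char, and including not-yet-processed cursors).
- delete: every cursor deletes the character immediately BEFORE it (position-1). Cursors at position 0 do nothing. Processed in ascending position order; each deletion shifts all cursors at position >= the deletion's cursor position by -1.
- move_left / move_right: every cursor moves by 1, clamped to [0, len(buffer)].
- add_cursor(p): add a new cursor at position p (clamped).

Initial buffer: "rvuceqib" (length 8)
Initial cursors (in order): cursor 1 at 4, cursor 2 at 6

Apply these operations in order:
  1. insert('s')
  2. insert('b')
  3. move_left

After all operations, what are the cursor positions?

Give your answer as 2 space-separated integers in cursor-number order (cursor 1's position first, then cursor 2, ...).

After op 1 (insert('s')): buffer="rvucseqsib" (len 10), cursors c1@5 c2@8, authorship ....1..2..
After op 2 (insert('b')): buffer="rvucsbeqsbib" (len 12), cursors c1@6 c2@10, authorship ....11..22..
After op 3 (move_left): buffer="rvucsbeqsbib" (len 12), cursors c1@5 c2@9, authorship ....11..22..

Answer: 5 9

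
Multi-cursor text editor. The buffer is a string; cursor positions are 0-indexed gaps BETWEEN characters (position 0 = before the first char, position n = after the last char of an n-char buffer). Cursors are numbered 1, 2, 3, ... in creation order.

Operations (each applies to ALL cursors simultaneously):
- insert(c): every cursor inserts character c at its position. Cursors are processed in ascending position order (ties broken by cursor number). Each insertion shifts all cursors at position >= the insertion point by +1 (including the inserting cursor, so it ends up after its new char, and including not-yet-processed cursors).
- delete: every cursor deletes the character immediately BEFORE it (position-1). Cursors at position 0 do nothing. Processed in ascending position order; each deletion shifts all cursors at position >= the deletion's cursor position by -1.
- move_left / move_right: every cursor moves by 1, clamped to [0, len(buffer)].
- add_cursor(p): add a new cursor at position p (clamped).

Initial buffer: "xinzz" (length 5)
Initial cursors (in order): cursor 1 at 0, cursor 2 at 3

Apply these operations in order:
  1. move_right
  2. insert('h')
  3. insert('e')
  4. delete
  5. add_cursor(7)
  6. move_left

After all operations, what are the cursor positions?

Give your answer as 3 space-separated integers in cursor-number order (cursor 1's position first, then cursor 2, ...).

After op 1 (move_right): buffer="xinzz" (len 5), cursors c1@1 c2@4, authorship .....
After op 2 (insert('h')): buffer="xhinzhz" (len 7), cursors c1@2 c2@6, authorship .1...2.
After op 3 (insert('e')): buffer="xheinzhez" (len 9), cursors c1@3 c2@8, authorship .11...22.
After op 4 (delete): buffer="xhinzhz" (len 7), cursors c1@2 c2@6, authorship .1...2.
After op 5 (add_cursor(7)): buffer="xhinzhz" (len 7), cursors c1@2 c2@6 c3@7, authorship .1...2.
After op 6 (move_left): buffer="xhinzhz" (len 7), cursors c1@1 c2@5 c3@6, authorship .1...2.

Answer: 1 5 6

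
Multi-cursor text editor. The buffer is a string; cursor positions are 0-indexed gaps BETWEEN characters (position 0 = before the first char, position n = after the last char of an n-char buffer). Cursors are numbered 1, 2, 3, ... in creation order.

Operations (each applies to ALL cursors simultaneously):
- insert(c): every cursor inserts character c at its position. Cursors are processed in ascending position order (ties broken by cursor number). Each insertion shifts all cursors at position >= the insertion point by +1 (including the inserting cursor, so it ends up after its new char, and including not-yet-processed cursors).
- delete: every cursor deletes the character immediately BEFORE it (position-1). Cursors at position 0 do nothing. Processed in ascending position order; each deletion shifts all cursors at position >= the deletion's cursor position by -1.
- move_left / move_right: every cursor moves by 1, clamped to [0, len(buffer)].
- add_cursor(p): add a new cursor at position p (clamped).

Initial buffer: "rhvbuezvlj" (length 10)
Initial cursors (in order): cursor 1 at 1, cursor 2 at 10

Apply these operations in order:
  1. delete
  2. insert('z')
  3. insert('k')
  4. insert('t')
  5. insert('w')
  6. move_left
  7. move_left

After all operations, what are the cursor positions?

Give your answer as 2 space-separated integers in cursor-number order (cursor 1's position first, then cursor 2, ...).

After op 1 (delete): buffer="hvbuezvl" (len 8), cursors c1@0 c2@8, authorship ........
After op 2 (insert('z')): buffer="zhvbuezvlz" (len 10), cursors c1@1 c2@10, authorship 1........2
After op 3 (insert('k')): buffer="zkhvbuezvlzk" (len 12), cursors c1@2 c2@12, authorship 11........22
After op 4 (insert('t')): buffer="zkthvbuezvlzkt" (len 14), cursors c1@3 c2@14, authorship 111........222
After op 5 (insert('w')): buffer="zktwhvbuezvlzktw" (len 16), cursors c1@4 c2@16, authorship 1111........2222
After op 6 (move_left): buffer="zktwhvbuezvlzktw" (len 16), cursors c1@3 c2@15, authorship 1111........2222
After op 7 (move_left): buffer="zktwhvbuezvlzktw" (len 16), cursors c1@2 c2@14, authorship 1111........2222

Answer: 2 14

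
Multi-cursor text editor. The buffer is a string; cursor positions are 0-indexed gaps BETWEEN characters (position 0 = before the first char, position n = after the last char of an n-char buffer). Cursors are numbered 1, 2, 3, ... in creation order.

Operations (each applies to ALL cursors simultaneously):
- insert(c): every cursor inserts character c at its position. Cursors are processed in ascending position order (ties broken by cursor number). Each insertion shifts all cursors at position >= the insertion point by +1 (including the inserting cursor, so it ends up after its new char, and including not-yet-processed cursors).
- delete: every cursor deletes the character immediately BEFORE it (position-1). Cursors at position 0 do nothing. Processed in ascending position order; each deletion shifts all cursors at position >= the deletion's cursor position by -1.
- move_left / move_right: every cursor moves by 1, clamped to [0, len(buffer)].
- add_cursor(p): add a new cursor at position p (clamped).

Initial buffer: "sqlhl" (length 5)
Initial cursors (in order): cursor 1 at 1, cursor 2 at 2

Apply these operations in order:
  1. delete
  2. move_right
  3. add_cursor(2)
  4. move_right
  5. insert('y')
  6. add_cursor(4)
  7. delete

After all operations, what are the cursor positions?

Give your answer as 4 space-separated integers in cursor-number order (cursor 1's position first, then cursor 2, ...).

After op 1 (delete): buffer="lhl" (len 3), cursors c1@0 c2@0, authorship ...
After op 2 (move_right): buffer="lhl" (len 3), cursors c1@1 c2@1, authorship ...
After op 3 (add_cursor(2)): buffer="lhl" (len 3), cursors c1@1 c2@1 c3@2, authorship ...
After op 4 (move_right): buffer="lhl" (len 3), cursors c1@2 c2@2 c3@3, authorship ...
After op 5 (insert('y')): buffer="lhyyly" (len 6), cursors c1@4 c2@4 c3@6, authorship ..12.3
After op 6 (add_cursor(4)): buffer="lhyyly" (len 6), cursors c1@4 c2@4 c4@4 c3@6, authorship ..12.3
After op 7 (delete): buffer="ll" (len 2), cursors c1@1 c2@1 c4@1 c3@2, authorship ..

Answer: 1 1 2 1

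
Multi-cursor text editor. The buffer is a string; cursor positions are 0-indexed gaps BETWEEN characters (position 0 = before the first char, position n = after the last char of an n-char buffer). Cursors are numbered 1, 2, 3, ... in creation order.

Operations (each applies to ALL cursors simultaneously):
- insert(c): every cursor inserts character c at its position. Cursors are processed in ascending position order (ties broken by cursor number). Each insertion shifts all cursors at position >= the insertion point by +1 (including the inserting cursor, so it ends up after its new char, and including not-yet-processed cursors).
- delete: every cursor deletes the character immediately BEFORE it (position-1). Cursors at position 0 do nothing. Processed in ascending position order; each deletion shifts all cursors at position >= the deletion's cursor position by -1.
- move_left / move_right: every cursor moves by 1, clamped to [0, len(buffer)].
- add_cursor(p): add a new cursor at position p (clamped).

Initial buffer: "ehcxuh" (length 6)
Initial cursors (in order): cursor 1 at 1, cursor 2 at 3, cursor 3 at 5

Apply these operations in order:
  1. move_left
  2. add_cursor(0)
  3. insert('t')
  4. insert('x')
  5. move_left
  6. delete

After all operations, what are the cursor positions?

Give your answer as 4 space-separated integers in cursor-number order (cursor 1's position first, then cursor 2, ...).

Answer: 1 4 7 1

Derivation:
After op 1 (move_left): buffer="ehcxuh" (len 6), cursors c1@0 c2@2 c3@4, authorship ......
After op 2 (add_cursor(0)): buffer="ehcxuh" (len 6), cursors c1@0 c4@0 c2@2 c3@4, authorship ......
After op 3 (insert('t')): buffer="ttehtcxtuh" (len 10), cursors c1@2 c4@2 c2@5 c3@8, authorship 14..2..3..
After op 4 (insert('x')): buffer="ttxxehtxcxtxuh" (len 14), cursors c1@4 c4@4 c2@8 c3@12, authorship 1414..22..33..
After op 5 (move_left): buffer="ttxxehtxcxtxuh" (len 14), cursors c1@3 c4@3 c2@7 c3@11, authorship 1414..22..33..
After op 6 (delete): buffer="txehxcxxuh" (len 10), cursors c1@1 c4@1 c2@4 c3@7, authorship 14..2..3..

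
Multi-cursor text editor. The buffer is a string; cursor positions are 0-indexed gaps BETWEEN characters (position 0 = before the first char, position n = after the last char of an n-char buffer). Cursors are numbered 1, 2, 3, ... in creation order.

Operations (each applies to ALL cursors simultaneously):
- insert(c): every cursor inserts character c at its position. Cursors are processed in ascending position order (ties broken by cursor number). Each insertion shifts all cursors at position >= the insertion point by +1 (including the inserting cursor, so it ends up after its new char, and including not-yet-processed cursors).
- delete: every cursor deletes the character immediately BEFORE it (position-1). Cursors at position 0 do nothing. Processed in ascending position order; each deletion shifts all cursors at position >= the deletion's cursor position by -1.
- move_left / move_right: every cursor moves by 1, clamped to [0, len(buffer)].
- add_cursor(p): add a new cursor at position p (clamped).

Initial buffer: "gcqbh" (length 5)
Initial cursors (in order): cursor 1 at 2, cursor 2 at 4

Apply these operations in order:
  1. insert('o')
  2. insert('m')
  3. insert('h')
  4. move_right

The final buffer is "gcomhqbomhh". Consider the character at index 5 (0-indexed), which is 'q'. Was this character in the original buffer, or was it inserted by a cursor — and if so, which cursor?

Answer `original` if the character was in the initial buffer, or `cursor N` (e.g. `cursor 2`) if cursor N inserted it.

After op 1 (insert('o')): buffer="gcoqboh" (len 7), cursors c1@3 c2@6, authorship ..1..2.
After op 2 (insert('m')): buffer="gcomqbomh" (len 9), cursors c1@4 c2@8, authorship ..11..22.
After op 3 (insert('h')): buffer="gcomhqbomhh" (len 11), cursors c1@5 c2@10, authorship ..111..222.
After op 4 (move_right): buffer="gcomhqbomhh" (len 11), cursors c1@6 c2@11, authorship ..111..222.
Authorship (.=original, N=cursor N): . . 1 1 1 . . 2 2 2 .
Index 5: author = original

Answer: original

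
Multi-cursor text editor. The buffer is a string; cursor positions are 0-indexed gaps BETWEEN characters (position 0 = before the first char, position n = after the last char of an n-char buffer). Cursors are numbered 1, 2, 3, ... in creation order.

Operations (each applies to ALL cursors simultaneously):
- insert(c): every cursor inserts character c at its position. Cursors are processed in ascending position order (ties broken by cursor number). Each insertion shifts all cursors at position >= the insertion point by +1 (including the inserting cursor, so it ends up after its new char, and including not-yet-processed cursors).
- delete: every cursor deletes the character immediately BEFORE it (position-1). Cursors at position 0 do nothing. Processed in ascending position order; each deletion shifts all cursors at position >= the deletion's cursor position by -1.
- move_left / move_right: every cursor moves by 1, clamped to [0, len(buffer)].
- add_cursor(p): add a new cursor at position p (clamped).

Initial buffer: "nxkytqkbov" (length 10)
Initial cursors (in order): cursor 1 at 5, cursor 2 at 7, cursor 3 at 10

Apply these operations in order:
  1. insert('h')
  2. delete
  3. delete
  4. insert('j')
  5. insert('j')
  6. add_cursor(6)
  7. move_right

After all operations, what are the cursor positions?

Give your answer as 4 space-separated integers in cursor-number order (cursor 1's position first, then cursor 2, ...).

Answer: 7 10 13 7

Derivation:
After op 1 (insert('h')): buffer="nxkythqkhbovh" (len 13), cursors c1@6 c2@9 c3@13, authorship .....1..2...3
After op 2 (delete): buffer="nxkytqkbov" (len 10), cursors c1@5 c2@7 c3@10, authorship ..........
After op 3 (delete): buffer="nxkyqbo" (len 7), cursors c1@4 c2@5 c3@7, authorship .......
After op 4 (insert('j')): buffer="nxkyjqjboj" (len 10), cursors c1@5 c2@7 c3@10, authorship ....1.2..3
After op 5 (insert('j')): buffer="nxkyjjqjjbojj" (len 13), cursors c1@6 c2@9 c3@13, authorship ....11.22..33
After op 6 (add_cursor(6)): buffer="nxkyjjqjjbojj" (len 13), cursors c1@6 c4@6 c2@9 c3@13, authorship ....11.22..33
After op 7 (move_right): buffer="nxkyjjqjjbojj" (len 13), cursors c1@7 c4@7 c2@10 c3@13, authorship ....11.22..33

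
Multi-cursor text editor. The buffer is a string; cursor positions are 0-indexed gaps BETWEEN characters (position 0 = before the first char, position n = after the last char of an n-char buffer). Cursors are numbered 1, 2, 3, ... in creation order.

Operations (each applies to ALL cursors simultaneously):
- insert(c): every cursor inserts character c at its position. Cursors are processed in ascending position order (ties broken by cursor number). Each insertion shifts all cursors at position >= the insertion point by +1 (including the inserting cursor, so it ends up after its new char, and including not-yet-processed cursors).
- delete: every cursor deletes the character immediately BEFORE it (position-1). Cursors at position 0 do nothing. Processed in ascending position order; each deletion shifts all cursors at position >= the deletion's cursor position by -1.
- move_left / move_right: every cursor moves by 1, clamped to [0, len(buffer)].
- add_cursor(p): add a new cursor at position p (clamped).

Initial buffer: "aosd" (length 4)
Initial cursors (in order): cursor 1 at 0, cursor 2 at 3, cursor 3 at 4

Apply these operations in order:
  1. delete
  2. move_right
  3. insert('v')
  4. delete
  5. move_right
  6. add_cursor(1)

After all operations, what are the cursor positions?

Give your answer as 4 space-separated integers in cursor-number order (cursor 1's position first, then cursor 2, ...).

After op 1 (delete): buffer="ao" (len 2), cursors c1@0 c2@2 c3@2, authorship ..
After op 2 (move_right): buffer="ao" (len 2), cursors c1@1 c2@2 c3@2, authorship ..
After op 3 (insert('v')): buffer="avovv" (len 5), cursors c1@2 c2@5 c3@5, authorship .1.23
After op 4 (delete): buffer="ao" (len 2), cursors c1@1 c2@2 c3@2, authorship ..
After op 5 (move_right): buffer="ao" (len 2), cursors c1@2 c2@2 c3@2, authorship ..
After op 6 (add_cursor(1)): buffer="ao" (len 2), cursors c4@1 c1@2 c2@2 c3@2, authorship ..

Answer: 2 2 2 1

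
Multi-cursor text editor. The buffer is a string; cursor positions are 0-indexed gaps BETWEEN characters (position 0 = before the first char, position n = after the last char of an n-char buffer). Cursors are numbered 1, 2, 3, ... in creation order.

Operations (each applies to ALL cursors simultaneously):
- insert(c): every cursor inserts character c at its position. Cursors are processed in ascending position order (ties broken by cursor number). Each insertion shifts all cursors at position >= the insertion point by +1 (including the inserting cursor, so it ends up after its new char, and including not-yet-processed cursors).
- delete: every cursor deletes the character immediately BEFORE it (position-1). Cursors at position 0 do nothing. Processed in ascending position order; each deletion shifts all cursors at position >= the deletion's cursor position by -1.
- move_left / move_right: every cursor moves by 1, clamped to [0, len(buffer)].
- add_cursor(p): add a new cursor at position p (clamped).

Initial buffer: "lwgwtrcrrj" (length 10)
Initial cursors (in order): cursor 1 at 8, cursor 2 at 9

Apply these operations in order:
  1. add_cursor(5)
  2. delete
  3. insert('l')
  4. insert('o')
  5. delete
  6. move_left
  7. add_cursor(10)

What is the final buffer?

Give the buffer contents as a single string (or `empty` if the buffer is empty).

After op 1 (add_cursor(5)): buffer="lwgwtrcrrj" (len 10), cursors c3@5 c1@8 c2@9, authorship ..........
After op 2 (delete): buffer="lwgwrcj" (len 7), cursors c3@4 c1@6 c2@6, authorship .......
After op 3 (insert('l')): buffer="lwgwlrcllj" (len 10), cursors c3@5 c1@9 c2@9, authorship ....3..12.
After op 4 (insert('o')): buffer="lwgwlorcllooj" (len 13), cursors c3@6 c1@12 c2@12, authorship ....33..1212.
After op 5 (delete): buffer="lwgwlrcllj" (len 10), cursors c3@5 c1@9 c2@9, authorship ....3..12.
After op 6 (move_left): buffer="lwgwlrcllj" (len 10), cursors c3@4 c1@8 c2@8, authorship ....3..12.
After op 7 (add_cursor(10)): buffer="lwgwlrcllj" (len 10), cursors c3@4 c1@8 c2@8 c4@10, authorship ....3..12.

Answer: lwgwlrcllj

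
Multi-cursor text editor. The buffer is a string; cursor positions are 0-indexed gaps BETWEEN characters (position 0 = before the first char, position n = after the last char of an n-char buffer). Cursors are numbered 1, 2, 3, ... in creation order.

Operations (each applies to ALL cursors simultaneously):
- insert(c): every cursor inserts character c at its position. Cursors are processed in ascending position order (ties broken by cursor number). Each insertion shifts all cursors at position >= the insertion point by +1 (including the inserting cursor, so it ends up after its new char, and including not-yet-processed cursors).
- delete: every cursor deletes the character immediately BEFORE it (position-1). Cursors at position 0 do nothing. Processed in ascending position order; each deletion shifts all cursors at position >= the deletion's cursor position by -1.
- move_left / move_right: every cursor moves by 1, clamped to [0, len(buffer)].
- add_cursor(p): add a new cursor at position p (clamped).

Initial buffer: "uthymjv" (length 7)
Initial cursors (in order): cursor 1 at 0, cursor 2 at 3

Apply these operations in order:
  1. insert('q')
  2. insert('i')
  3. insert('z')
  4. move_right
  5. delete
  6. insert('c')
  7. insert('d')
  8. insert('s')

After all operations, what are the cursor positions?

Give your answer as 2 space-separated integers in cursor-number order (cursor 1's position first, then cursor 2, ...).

After op 1 (insert('q')): buffer="quthqymjv" (len 9), cursors c1@1 c2@5, authorship 1...2....
After op 2 (insert('i')): buffer="qiuthqiymjv" (len 11), cursors c1@2 c2@7, authorship 11...22....
After op 3 (insert('z')): buffer="qizuthqizymjv" (len 13), cursors c1@3 c2@9, authorship 111...222....
After op 4 (move_right): buffer="qizuthqizymjv" (len 13), cursors c1@4 c2@10, authorship 111...222....
After op 5 (delete): buffer="qizthqizmjv" (len 11), cursors c1@3 c2@8, authorship 111..222...
After op 6 (insert('c')): buffer="qizcthqizcmjv" (len 13), cursors c1@4 c2@10, authorship 1111..2222...
After op 7 (insert('d')): buffer="qizcdthqizcdmjv" (len 15), cursors c1@5 c2@12, authorship 11111..22222...
After op 8 (insert('s')): buffer="qizcdsthqizcdsmjv" (len 17), cursors c1@6 c2@14, authorship 111111..222222...

Answer: 6 14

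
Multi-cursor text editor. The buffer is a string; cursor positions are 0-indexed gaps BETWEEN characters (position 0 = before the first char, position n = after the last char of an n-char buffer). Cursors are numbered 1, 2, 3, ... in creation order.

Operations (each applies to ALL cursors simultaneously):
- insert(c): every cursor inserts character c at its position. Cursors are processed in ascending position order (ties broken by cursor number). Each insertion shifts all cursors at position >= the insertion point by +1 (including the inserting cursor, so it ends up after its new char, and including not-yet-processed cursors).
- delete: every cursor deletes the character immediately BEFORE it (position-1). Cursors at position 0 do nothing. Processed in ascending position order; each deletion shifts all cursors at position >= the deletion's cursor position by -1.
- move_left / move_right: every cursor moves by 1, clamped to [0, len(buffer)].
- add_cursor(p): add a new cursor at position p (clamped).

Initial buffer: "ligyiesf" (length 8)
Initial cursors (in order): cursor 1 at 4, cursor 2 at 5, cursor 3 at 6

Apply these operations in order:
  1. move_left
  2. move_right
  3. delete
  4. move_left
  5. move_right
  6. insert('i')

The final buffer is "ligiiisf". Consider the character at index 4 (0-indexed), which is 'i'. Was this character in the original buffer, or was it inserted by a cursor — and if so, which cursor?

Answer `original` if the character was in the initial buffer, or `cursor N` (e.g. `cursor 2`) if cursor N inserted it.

After op 1 (move_left): buffer="ligyiesf" (len 8), cursors c1@3 c2@4 c3@5, authorship ........
After op 2 (move_right): buffer="ligyiesf" (len 8), cursors c1@4 c2@5 c3@6, authorship ........
After op 3 (delete): buffer="ligsf" (len 5), cursors c1@3 c2@3 c3@3, authorship .....
After op 4 (move_left): buffer="ligsf" (len 5), cursors c1@2 c2@2 c3@2, authorship .....
After op 5 (move_right): buffer="ligsf" (len 5), cursors c1@3 c2@3 c3@3, authorship .....
After op 6 (insert('i')): buffer="ligiiisf" (len 8), cursors c1@6 c2@6 c3@6, authorship ...123..
Authorship (.=original, N=cursor N): . . . 1 2 3 . .
Index 4: author = 2

Answer: cursor 2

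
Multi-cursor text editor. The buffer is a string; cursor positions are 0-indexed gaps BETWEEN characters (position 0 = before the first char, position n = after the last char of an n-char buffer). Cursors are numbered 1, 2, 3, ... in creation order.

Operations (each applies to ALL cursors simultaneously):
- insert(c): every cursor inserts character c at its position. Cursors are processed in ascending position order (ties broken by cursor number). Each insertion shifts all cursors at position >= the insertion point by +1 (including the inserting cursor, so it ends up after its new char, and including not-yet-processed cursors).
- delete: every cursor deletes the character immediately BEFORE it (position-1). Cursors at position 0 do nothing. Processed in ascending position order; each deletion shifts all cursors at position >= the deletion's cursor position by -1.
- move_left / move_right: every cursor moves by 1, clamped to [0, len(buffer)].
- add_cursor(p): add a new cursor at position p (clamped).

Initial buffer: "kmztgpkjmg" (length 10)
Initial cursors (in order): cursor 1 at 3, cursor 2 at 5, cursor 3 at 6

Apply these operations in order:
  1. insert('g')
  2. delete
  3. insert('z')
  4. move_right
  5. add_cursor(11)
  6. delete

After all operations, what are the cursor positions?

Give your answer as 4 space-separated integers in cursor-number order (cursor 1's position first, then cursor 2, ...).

Answer: 4 6 7 7

Derivation:
After op 1 (insert('g')): buffer="kmzgtggpgkjmg" (len 13), cursors c1@4 c2@7 c3@9, authorship ...1..2.3....
After op 2 (delete): buffer="kmztgpkjmg" (len 10), cursors c1@3 c2@5 c3@6, authorship ..........
After op 3 (insert('z')): buffer="kmzztgzpzkjmg" (len 13), cursors c1@4 c2@7 c3@9, authorship ...1..2.3....
After op 4 (move_right): buffer="kmzztgzpzkjmg" (len 13), cursors c1@5 c2@8 c3@10, authorship ...1..2.3....
After op 5 (add_cursor(11)): buffer="kmzztgzpzkjmg" (len 13), cursors c1@5 c2@8 c3@10 c4@11, authorship ...1..2.3....
After op 6 (delete): buffer="kmzzgzzmg" (len 9), cursors c1@4 c2@6 c3@7 c4@7, authorship ...1.23..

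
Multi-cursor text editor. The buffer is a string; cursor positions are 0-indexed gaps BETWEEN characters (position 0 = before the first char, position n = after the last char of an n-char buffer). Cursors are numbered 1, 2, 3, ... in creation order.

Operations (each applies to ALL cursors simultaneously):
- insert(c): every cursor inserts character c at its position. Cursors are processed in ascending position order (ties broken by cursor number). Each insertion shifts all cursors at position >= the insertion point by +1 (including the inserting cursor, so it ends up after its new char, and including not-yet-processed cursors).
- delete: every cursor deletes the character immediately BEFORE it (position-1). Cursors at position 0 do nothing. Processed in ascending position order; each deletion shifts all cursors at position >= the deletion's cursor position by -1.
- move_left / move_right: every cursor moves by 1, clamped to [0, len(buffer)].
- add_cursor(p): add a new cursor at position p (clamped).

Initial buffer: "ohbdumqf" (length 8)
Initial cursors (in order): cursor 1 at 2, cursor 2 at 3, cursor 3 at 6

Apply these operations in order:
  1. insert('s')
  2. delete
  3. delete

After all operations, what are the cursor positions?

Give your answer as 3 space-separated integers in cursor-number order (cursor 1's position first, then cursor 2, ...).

Answer: 1 1 3

Derivation:
After op 1 (insert('s')): buffer="ohsbsdumsqf" (len 11), cursors c1@3 c2@5 c3@9, authorship ..1.2...3..
After op 2 (delete): buffer="ohbdumqf" (len 8), cursors c1@2 c2@3 c3@6, authorship ........
After op 3 (delete): buffer="oduqf" (len 5), cursors c1@1 c2@1 c3@3, authorship .....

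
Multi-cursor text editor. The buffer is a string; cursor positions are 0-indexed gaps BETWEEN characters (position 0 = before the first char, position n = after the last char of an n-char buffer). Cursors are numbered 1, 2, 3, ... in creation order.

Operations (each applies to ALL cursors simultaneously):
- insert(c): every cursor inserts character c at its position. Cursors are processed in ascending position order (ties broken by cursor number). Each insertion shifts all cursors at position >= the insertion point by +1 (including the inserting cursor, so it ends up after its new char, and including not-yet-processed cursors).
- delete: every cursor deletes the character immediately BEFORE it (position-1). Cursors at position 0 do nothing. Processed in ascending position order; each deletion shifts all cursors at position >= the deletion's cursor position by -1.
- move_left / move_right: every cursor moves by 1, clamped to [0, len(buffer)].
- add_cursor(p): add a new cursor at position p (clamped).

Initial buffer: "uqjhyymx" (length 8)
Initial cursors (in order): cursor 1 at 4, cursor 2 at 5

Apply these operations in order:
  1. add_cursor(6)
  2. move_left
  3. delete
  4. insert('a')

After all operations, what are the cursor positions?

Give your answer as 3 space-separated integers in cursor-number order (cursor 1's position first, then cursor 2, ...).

After op 1 (add_cursor(6)): buffer="uqjhyymx" (len 8), cursors c1@4 c2@5 c3@6, authorship ........
After op 2 (move_left): buffer="uqjhyymx" (len 8), cursors c1@3 c2@4 c3@5, authorship ........
After op 3 (delete): buffer="uqymx" (len 5), cursors c1@2 c2@2 c3@2, authorship .....
After op 4 (insert('a')): buffer="uqaaaymx" (len 8), cursors c1@5 c2@5 c3@5, authorship ..123...

Answer: 5 5 5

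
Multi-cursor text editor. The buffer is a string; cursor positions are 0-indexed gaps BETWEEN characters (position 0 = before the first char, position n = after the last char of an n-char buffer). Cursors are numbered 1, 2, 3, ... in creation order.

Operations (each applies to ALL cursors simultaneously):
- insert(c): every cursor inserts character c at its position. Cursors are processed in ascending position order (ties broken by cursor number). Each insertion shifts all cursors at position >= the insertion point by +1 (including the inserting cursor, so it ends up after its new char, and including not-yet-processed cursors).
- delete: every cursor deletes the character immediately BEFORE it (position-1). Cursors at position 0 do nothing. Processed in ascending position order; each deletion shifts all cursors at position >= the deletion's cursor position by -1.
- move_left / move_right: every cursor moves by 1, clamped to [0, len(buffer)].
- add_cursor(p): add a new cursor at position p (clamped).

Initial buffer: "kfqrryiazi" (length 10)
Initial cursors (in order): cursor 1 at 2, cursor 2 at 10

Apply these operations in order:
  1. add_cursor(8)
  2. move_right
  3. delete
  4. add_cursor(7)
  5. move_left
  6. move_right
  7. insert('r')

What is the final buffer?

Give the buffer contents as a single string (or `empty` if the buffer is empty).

After op 1 (add_cursor(8)): buffer="kfqrryiazi" (len 10), cursors c1@2 c3@8 c2@10, authorship ..........
After op 2 (move_right): buffer="kfqrryiazi" (len 10), cursors c1@3 c3@9 c2@10, authorship ..........
After op 3 (delete): buffer="kfrryia" (len 7), cursors c1@2 c2@7 c3@7, authorship .......
After op 4 (add_cursor(7)): buffer="kfrryia" (len 7), cursors c1@2 c2@7 c3@7 c4@7, authorship .......
After op 5 (move_left): buffer="kfrryia" (len 7), cursors c1@1 c2@6 c3@6 c4@6, authorship .......
After op 6 (move_right): buffer="kfrryia" (len 7), cursors c1@2 c2@7 c3@7 c4@7, authorship .......
After op 7 (insert('r')): buffer="kfrrryiarrr" (len 11), cursors c1@3 c2@11 c3@11 c4@11, authorship ..1.....234

Answer: kfrrryiarrr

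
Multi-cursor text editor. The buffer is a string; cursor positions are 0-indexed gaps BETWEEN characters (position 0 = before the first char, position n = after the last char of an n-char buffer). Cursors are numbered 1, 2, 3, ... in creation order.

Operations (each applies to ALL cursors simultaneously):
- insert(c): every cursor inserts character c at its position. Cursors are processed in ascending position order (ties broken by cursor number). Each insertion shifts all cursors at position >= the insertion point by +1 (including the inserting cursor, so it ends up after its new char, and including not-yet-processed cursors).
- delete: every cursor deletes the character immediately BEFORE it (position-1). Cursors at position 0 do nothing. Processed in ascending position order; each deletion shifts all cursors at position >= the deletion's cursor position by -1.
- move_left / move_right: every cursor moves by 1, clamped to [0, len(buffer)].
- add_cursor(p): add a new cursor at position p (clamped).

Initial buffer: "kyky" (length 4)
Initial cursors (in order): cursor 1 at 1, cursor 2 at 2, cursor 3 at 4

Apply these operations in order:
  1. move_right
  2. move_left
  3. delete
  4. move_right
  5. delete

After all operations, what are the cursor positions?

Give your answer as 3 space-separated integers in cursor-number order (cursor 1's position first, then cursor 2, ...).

After op 1 (move_right): buffer="kyky" (len 4), cursors c1@2 c2@3 c3@4, authorship ....
After op 2 (move_left): buffer="kyky" (len 4), cursors c1@1 c2@2 c3@3, authorship ....
After op 3 (delete): buffer="y" (len 1), cursors c1@0 c2@0 c3@0, authorship .
After op 4 (move_right): buffer="y" (len 1), cursors c1@1 c2@1 c3@1, authorship .
After op 5 (delete): buffer="" (len 0), cursors c1@0 c2@0 c3@0, authorship 

Answer: 0 0 0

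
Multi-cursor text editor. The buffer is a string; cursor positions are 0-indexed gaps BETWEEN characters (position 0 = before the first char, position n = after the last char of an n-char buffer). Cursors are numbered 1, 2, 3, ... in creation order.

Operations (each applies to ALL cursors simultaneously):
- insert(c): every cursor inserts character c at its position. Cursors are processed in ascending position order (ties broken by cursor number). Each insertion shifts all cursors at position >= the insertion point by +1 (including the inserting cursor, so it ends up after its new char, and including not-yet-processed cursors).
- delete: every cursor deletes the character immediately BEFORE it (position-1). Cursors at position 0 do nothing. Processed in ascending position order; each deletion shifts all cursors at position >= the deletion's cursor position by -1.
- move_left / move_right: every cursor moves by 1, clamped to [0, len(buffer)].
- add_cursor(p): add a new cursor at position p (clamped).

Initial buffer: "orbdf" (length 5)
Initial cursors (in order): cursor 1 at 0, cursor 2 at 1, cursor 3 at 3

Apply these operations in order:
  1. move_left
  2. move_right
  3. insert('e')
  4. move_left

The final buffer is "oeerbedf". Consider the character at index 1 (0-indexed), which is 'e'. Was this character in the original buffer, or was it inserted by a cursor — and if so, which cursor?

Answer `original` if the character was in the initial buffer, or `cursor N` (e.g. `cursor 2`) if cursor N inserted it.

After op 1 (move_left): buffer="orbdf" (len 5), cursors c1@0 c2@0 c3@2, authorship .....
After op 2 (move_right): buffer="orbdf" (len 5), cursors c1@1 c2@1 c3@3, authorship .....
After op 3 (insert('e')): buffer="oeerbedf" (len 8), cursors c1@3 c2@3 c3@6, authorship .12..3..
After op 4 (move_left): buffer="oeerbedf" (len 8), cursors c1@2 c2@2 c3@5, authorship .12..3..
Authorship (.=original, N=cursor N): . 1 2 . . 3 . .
Index 1: author = 1

Answer: cursor 1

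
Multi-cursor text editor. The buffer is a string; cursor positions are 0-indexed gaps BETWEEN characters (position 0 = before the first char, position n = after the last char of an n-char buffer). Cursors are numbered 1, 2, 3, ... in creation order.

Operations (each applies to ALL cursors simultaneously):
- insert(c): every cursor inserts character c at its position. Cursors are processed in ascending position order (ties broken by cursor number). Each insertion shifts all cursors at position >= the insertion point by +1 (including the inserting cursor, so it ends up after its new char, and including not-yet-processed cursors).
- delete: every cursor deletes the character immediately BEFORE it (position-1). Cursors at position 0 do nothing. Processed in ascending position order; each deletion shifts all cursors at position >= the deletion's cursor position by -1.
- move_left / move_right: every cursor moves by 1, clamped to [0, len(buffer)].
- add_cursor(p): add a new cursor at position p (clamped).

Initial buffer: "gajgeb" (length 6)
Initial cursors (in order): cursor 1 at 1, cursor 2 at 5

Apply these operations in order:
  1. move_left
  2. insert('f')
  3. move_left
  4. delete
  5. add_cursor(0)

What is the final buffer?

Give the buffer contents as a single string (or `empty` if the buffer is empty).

Answer: fgajfeb

Derivation:
After op 1 (move_left): buffer="gajgeb" (len 6), cursors c1@0 c2@4, authorship ......
After op 2 (insert('f')): buffer="fgajgfeb" (len 8), cursors c1@1 c2@6, authorship 1....2..
After op 3 (move_left): buffer="fgajgfeb" (len 8), cursors c1@0 c2@5, authorship 1....2..
After op 4 (delete): buffer="fgajfeb" (len 7), cursors c1@0 c2@4, authorship 1...2..
After op 5 (add_cursor(0)): buffer="fgajfeb" (len 7), cursors c1@0 c3@0 c2@4, authorship 1...2..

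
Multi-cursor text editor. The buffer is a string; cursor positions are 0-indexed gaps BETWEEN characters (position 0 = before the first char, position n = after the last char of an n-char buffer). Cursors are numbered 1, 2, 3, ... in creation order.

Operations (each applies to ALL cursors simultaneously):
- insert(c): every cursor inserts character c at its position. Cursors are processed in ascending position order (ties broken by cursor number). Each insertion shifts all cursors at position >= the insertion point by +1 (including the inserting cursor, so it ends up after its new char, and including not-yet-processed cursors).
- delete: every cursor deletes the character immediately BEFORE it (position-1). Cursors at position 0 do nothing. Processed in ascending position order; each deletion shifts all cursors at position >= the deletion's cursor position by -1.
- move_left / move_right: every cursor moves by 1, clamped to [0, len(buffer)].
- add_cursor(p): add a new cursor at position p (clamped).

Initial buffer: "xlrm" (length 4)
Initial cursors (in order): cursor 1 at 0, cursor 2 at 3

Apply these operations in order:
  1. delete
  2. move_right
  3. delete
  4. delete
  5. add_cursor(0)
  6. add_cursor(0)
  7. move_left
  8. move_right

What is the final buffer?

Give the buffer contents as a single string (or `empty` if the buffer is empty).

Answer: empty

Derivation:
After op 1 (delete): buffer="xlm" (len 3), cursors c1@0 c2@2, authorship ...
After op 2 (move_right): buffer="xlm" (len 3), cursors c1@1 c2@3, authorship ...
After op 3 (delete): buffer="l" (len 1), cursors c1@0 c2@1, authorship .
After op 4 (delete): buffer="" (len 0), cursors c1@0 c2@0, authorship 
After op 5 (add_cursor(0)): buffer="" (len 0), cursors c1@0 c2@0 c3@0, authorship 
After op 6 (add_cursor(0)): buffer="" (len 0), cursors c1@0 c2@0 c3@0 c4@0, authorship 
After op 7 (move_left): buffer="" (len 0), cursors c1@0 c2@0 c3@0 c4@0, authorship 
After op 8 (move_right): buffer="" (len 0), cursors c1@0 c2@0 c3@0 c4@0, authorship 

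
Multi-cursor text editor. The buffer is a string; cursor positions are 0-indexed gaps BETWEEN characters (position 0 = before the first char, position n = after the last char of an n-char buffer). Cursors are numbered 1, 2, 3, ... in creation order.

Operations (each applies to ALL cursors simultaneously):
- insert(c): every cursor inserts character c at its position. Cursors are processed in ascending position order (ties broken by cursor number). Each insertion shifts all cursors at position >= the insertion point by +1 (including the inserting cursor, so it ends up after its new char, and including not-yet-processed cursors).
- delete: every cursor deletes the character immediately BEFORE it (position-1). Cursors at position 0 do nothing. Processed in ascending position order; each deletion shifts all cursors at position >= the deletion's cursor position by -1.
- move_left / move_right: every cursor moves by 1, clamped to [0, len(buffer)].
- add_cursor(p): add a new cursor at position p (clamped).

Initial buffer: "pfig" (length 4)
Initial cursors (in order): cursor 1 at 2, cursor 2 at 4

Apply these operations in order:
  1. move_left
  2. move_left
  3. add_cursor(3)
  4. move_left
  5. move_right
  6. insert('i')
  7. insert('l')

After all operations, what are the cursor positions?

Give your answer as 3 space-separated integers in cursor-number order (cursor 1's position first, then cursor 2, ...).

After op 1 (move_left): buffer="pfig" (len 4), cursors c1@1 c2@3, authorship ....
After op 2 (move_left): buffer="pfig" (len 4), cursors c1@0 c2@2, authorship ....
After op 3 (add_cursor(3)): buffer="pfig" (len 4), cursors c1@0 c2@2 c3@3, authorship ....
After op 4 (move_left): buffer="pfig" (len 4), cursors c1@0 c2@1 c3@2, authorship ....
After op 5 (move_right): buffer="pfig" (len 4), cursors c1@1 c2@2 c3@3, authorship ....
After op 6 (insert('i')): buffer="pifiiig" (len 7), cursors c1@2 c2@4 c3@6, authorship .1.2.3.
After op 7 (insert('l')): buffer="pilfiliilg" (len 10), cursors c1@3 c2@6 c3@9, authorship .11.22.33.

Answer: 3 6 9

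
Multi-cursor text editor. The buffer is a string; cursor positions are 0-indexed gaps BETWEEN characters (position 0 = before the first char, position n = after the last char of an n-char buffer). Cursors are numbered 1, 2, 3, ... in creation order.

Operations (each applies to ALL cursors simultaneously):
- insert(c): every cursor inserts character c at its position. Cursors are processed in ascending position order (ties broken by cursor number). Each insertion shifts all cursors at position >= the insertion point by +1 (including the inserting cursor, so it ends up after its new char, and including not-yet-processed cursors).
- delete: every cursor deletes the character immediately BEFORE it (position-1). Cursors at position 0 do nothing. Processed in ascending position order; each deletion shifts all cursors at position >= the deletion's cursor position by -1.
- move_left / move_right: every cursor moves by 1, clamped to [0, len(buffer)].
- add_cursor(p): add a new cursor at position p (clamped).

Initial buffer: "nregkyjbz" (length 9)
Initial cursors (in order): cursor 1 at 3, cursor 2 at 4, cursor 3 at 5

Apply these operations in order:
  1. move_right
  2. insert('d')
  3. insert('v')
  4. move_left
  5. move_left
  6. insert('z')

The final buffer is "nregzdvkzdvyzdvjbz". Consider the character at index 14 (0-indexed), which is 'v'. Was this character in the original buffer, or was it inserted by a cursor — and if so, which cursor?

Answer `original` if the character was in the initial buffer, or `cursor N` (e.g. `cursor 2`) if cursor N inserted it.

After op 1 (move_right): buffer="nregkyjbz" (len 9), cursors c1@4 c2@5 c3@6, authorship .........
After op 2 (insert('d')): buffer="nregdkdydjbz" (len 12), cursors c1@5 c2@7 c3@9, authorship ....1.2.3...
After op 3 (insert('v')): buffer="nregdvkdvydvjbz" (len 15), cursors c1@6 c2@9 c3@12, authorship ....11.22.33...
After op 4 (move_left): buffer="nregdvkdvydvjbz" (len 15), cursors c1@5 c2@8 c3@11, authorship ....11.22.33...
After op 5 (move_left): buffer="nregdvkdvydvjbz" (len 15), cursors c1@4 c2@7 c3@10, authorship ....11.22.33...
After op 6 (insert('z')): buffer="nregzdvkzdvyzdvjbz" (len 18), cursors c1@5 c2@9 c3@13, authorship ....111.222.333...
Authorship (.=original, N=cursor N): . . . . 1 1 1 . 2 2 2 . 3 3 3 . . .
Index 14: author = 3

Answer: cursor 3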